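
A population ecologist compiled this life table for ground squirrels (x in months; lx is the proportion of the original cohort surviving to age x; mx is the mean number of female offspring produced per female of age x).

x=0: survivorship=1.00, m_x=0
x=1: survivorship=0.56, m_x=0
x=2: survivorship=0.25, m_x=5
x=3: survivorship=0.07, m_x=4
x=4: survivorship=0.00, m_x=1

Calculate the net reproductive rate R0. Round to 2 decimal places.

1.53

lx·mx by age: 0, 0, 1.25, 0.28, 0
R0 = Σ lx·mx = 1.53 → 1.53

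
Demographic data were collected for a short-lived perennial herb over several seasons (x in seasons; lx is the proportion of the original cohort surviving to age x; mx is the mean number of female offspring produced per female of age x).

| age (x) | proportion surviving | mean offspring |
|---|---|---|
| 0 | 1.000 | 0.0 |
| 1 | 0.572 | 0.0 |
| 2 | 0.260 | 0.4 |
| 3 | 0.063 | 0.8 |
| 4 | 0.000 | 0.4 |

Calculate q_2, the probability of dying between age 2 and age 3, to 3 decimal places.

0.758

q_2 = (l_2 − l_3) / l_2 = (0.26 − 0.063) / 0.26
     = 0.197 / 0.26 = 0.757692… → 0.758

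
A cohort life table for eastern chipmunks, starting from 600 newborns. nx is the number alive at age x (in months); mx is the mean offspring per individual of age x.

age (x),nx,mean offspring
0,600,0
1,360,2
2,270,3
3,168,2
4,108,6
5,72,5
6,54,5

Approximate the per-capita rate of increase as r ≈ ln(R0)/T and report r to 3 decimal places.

0.556

lx = nx/n0 = nx/600: 1, 0.6, 0.45, 0.28, 0.18, 0.12, 0.09
R0 = Σ lx·mx = 0 + 1.2 + 1.35 + 0.56 + 1.08 + 0.6 + 0.45 = 5.24
Σ x·lx·mx = 15.6; T = 15.6/5.24 = 2.9771…
r ≈ ln(R0)/T = ln(5.24)/2.9771… = 0.55635… → 0.556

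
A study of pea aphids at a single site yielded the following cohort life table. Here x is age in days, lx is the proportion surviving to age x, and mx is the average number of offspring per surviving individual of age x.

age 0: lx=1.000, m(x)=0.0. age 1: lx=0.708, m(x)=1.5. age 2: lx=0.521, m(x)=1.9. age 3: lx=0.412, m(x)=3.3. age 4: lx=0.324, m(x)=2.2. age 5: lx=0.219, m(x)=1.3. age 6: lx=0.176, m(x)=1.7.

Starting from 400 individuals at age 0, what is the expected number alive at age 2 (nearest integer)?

Expected survivors = N0 · l_2 = 400 × 0.521 = 208.4 → 208

208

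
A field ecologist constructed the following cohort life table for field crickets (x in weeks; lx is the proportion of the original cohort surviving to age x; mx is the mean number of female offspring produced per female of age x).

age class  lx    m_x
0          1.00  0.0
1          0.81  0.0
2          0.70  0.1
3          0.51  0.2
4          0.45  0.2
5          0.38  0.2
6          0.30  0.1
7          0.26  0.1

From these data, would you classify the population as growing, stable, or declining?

declining

R0 = Σ lx·mx = 0 + 0 + 0.07 + 0.102 + 0.09 + 0.076 + 0.03 + 0.026 = 0.394
R0 < 1, so the population is declining.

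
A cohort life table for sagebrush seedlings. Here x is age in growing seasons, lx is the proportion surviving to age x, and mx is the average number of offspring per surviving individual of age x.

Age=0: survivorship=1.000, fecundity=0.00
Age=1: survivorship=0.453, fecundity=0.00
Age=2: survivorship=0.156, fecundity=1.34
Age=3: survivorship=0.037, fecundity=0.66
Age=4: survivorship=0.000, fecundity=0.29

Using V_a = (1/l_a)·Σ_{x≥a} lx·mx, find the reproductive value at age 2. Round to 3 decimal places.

lx·mx for x ≥ 2: 0.20904, 0.02442, 0 → sum = 0.23346
V_2 = 0.23346 / l_2 = 0.23346 / 0.156 = 1.496538… → 1.497

1.497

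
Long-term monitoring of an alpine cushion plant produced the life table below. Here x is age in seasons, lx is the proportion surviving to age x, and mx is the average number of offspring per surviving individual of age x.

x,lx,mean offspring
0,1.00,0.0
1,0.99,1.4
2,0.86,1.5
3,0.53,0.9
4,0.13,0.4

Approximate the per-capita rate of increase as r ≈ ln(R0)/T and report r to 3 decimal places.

R0 = Σ lx·mx = 0 + 1.386 + 1.29 + 0.477 + 0.052 = 3.205
Σ x·lx·mx = 5.605; T = 5.605/3.205 = 1.74883…
r ≈ ln(R0)/T = ln(3.205)/1.74883… = 0.666… → 0.666

0.666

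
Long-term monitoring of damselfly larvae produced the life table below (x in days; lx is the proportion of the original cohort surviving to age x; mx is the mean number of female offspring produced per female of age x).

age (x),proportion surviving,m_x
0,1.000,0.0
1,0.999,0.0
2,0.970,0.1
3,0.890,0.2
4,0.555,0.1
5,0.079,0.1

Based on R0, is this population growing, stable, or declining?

declining

R0 = Σ lx·mx = 0 + 0 + 0.097 + 0.178 + 0.0555 + 0.0079 = 0.3384
R0 < 1, so the population is declining.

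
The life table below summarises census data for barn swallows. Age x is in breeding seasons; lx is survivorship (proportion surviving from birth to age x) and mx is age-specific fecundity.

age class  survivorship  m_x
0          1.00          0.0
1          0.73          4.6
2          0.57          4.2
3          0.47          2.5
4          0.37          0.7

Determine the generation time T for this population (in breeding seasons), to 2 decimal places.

lx·mx: 0, 3.358, 2.394, 1.175, 0.259 → R0 = 7.186
x·lx·mx: 0, 3.358, 4.788, 3.525, 1.036 → Σ = 12.707
T = 12.707 / 7.186 = 1.768299… → 1.77

1.77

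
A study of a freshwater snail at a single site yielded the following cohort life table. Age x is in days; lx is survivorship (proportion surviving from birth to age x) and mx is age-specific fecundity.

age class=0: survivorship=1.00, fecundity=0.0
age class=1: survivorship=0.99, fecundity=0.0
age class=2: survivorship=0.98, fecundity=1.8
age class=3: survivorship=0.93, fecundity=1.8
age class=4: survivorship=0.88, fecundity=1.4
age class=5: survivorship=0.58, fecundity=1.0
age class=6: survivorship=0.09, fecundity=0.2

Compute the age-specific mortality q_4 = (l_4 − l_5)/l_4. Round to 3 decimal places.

q_4 = (l_4 − l_5) / l_4 = (0.88 − 0.58) / 0.88
     = 0.3 / 0.88 = 0.340909… → 0.341

0.341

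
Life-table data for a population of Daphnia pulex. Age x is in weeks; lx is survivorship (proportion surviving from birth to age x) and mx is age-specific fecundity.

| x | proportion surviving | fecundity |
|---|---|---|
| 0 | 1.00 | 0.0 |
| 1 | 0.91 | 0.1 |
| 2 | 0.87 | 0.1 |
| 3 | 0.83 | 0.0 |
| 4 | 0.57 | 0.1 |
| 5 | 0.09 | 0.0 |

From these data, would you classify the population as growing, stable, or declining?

declining

R0 = Σ lx·mx = 0 + 0.091 + 0.087 + 0 + 0.057 + 0 = 0.235
R0 < 1, so the population is declining.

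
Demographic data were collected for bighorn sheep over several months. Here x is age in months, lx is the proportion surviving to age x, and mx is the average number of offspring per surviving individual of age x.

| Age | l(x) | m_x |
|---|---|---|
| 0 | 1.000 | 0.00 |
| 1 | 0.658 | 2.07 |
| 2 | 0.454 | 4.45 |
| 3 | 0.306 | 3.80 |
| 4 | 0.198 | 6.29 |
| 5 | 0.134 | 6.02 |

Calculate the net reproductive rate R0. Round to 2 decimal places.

6.60

lx·mx by age: 0, 1.36206, 2.0203, 1.1628, 1.24542, 0.80668
R0 = Σ lx·mx = 6.59726 → 6.60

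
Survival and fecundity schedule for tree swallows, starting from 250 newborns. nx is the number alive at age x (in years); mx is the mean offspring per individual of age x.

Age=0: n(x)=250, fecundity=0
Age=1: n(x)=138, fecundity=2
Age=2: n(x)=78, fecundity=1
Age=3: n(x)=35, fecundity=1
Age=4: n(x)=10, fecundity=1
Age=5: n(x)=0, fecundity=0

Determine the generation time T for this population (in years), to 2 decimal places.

lx = nx/n0 = nx/250: 1, 0.552, 0.312, 0.14, 0.04, 0
lx·mx: 0, 1.104, 0.312, 0.14, 0.04, 0 → R0 = 1.596
x·lx·mx: 0, 1.104, 0.624, 0.42, 0.16, 0 → Σ = 2.308
T = 2.308 / 1.596 = 1.446115… → 1.45

1.45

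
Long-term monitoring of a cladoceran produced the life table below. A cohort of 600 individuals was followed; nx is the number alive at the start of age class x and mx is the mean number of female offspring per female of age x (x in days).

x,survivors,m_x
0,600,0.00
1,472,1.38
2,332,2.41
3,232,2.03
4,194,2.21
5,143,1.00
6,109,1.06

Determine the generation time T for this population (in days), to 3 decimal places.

2.601

lx = nx/n0 = nx/600: 1, 0.78667…, 0.55333…, 0.38667…, 0.32333…, 0.23833…, 0.18167…
lx·mx: 0, 1.0856…, 1.333533…, 0.784933…, 0.714567…, 0.238333…, 0.192567… → R0 = 4.349533…
x·lx·mx: 0, 1.0856…, 2.667067…, 2.3548…, 2.858267…, 1.191667…, 1.1554… → Σ = 11.3128…
T = 11.3128… / 4.349533… = 2.600923… → 2.601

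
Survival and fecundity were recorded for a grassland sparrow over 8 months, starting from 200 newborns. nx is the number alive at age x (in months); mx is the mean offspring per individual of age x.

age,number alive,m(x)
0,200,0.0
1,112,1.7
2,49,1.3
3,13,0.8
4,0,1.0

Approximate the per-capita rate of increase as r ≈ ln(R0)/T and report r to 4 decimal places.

0.2118

lx = nx/n0 = nx/200: 1, 0.56, 0.245, 0.065, 0
R0 = Σ lx·mx = 0 + 0.952 + 0.3185 + 0.052 + 0 = 1.3225
Σ x·lx·mx = 1.745; T = 1.745/1.3225 = 1.31947…
r ≈ ln(R0)/T = ln(1.3225)/1.31947… = 0.211845… → 0.2118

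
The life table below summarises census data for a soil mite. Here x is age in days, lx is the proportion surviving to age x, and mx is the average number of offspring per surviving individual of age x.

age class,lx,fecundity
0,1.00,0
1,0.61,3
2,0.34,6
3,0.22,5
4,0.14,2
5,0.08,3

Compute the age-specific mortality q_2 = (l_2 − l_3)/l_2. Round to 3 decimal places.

q_2 = (l_2 − l_3) / l_2 = (0.34 − 0.22) / 0.34
     = 0.12 / 0.34 = 0.352941… → 0.353

0.353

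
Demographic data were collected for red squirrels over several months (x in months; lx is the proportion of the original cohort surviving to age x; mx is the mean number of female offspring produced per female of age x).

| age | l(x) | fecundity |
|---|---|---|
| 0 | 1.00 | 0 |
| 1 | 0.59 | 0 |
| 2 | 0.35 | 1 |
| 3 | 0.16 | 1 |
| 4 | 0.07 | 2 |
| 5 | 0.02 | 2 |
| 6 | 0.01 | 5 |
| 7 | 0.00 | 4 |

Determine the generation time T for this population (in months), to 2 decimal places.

3.03

lx·mx: 0, 0, 0.35, 0.16, 0.14, 0.04, 0.05, 0 → R0 = 0.74
x·lx·mx: 0, 0, 0.7, 0.48, 0.56, 0.2, 0.3, 0 → Σ = 2.24
T = 2.24 / 0.74 = 3.027027… → 3.03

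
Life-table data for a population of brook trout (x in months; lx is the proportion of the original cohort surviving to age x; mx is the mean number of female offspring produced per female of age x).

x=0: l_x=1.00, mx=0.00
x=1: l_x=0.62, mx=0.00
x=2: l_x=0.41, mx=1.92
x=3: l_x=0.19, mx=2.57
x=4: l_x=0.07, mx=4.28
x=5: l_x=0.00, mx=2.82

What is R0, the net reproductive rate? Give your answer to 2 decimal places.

1.58

lx·mx by age: 0, 0, 0.7872, 0.4883, 0.2996, 0
R0 = Σ lx·mx = 1.5751 → 1.58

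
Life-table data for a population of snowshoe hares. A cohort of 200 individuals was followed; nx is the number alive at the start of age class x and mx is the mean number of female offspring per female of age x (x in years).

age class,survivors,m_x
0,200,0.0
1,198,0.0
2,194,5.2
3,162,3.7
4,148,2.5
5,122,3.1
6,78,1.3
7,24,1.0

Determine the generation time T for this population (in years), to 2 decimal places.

3.21

lx = nx/n0 = nx/200: 1, 0.99, 0.97, 0.81, 0.74, 0.61, 0.39, 0.12
lx·mx: 0, 0, 5.044, 2.997, 1.85, 1.891, 0.507, 0.12 → R0 = 12.409
x·lx·mx: 0, 0, 10.088, 8.991, 7.4, 9.455, 3.042, 0.84 → Σ = 39.816
T = 39.816 / 12.409 = 3.208639… → 3.21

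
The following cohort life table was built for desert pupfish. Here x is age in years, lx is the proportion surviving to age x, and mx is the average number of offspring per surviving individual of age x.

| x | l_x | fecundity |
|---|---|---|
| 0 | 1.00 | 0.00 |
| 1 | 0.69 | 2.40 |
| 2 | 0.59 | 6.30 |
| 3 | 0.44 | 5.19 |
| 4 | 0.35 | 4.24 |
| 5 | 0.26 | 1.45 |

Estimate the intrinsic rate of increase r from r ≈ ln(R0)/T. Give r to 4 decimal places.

R0 = Σ lx·mx = 0 + 1.656 + 3.717 + 2.2836 + 1.484 + 0.377 = 9.5176
Σ x·lx·mx = 23.7618; T = 23.7618/9.5176 = 2.49662…
r ≈ ln(R0)/T = ln(9.5176)/2.49662… = 0.902478… → 0.9025

0.9025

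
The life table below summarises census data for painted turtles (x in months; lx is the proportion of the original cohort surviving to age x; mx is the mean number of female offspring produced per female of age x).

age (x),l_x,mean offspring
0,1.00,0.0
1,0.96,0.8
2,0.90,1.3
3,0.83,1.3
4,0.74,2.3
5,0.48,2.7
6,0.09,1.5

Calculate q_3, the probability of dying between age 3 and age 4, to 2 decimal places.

0.11

q_3 = (l_3 − l_4) / l_3 = (0.83 − 0.74) / 0.83
     = 0.09 / 0.83 = 0.108434… → 0.11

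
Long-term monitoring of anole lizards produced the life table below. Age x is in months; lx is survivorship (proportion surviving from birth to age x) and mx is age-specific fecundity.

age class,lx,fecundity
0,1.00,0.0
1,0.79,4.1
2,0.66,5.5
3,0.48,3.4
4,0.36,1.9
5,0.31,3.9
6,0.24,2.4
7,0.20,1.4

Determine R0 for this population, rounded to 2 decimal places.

11.25

lx·mx by age: 0, 3.239, 3.63, 1.632, 0.684, 1.209, 0.576, 0.28
R0 = Σ lx·mx = 11.25 → 11.25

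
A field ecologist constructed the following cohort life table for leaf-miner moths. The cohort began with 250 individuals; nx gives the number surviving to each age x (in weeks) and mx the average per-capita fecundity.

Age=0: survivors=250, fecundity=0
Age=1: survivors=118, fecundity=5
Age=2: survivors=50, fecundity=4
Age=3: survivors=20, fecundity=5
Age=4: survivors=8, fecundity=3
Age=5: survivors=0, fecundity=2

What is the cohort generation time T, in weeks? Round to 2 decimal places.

lx = nx/n0 = nx/250: 1, 0.472, 0.2, 0.08, 0.032, 0
lx·mx: 0, 2.36, 0.8, 0.4, 0.096, 0 → R0 = 3.656
x·lx·mx: 0, 2.36, 1.6, 1.2, 0.384, 0 → Σ = 5.544
T = 5.544 / 3.656 = 1.516411… → 1.52

1.52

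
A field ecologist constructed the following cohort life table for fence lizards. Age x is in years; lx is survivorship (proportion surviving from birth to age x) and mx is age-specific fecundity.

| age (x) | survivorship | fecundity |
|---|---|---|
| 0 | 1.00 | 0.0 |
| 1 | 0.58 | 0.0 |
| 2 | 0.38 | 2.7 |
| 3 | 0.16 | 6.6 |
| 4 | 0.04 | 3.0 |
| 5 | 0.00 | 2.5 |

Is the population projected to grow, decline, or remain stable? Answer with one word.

R0 = Σ lx·mx = 0 + 0 + 1.026 + 1.056 + 0.12 + 0 = 2.202
R0 > 1, so the population is growing.

growing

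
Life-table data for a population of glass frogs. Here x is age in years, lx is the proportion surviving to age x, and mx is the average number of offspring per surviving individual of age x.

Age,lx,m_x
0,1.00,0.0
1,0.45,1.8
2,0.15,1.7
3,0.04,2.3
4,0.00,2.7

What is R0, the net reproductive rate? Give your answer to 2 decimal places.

1.16

lx·mx by age: 0, 0.81, 0.255, 0.092, 0
R0 = Σ lx·mx = 1.157 → 1.16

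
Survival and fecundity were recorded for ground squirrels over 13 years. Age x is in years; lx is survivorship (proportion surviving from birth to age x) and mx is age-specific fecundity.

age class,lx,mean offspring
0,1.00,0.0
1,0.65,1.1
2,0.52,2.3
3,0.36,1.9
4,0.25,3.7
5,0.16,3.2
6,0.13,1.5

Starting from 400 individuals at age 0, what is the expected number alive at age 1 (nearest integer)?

Expected survivors = N0 · l_1 = 400 × 0.65 = 260 → 260

260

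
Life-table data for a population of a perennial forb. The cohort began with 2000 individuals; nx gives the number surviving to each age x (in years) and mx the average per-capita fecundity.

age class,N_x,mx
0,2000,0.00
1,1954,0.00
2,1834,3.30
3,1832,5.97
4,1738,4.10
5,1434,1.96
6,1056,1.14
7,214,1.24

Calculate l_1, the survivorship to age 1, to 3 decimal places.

0.977

l_1 = n_1/n_0 = 1954/2000 = 0.977 → 0.977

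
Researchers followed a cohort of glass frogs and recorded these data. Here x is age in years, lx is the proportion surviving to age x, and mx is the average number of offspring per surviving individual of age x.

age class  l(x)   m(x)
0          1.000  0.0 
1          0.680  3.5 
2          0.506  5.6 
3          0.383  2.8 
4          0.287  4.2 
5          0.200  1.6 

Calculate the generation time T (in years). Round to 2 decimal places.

lx·mx: 0, 2.38, 2.8336, 1.0724, 1.2054, 0.32 → R0 = 7.8114
x·lx·mx: 0, 2.38, 5.6672, 3.2172, 4.8216, 1.6 → Σ = 17.686
T = 17.686 / 7.8114 = 2.264127… → 2.26

2.26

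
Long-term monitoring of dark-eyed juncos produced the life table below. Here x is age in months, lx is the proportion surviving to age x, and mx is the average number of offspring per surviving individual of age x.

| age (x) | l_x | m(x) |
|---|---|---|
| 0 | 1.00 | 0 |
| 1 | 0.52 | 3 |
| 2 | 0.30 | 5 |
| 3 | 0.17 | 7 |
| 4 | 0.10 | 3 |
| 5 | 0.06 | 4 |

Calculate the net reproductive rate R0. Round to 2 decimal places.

4.79

lx·mx by age: 0, 1.56, 1.5, 1.19, 0.3, 0.24
R0 = Σ lx·mx = 4.79 → 4.79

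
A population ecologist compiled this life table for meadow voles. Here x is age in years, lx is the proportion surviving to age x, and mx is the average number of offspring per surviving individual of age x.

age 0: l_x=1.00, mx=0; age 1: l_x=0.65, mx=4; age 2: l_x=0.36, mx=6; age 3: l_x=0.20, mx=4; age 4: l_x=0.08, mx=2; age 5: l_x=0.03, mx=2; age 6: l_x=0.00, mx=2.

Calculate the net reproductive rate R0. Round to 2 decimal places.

lx·mx by age: 0, 2.6, 2.16, 0.8, 0.16, 0.06, 0
R0 = Σ lx·mx = 5.78 → 5.78

5.78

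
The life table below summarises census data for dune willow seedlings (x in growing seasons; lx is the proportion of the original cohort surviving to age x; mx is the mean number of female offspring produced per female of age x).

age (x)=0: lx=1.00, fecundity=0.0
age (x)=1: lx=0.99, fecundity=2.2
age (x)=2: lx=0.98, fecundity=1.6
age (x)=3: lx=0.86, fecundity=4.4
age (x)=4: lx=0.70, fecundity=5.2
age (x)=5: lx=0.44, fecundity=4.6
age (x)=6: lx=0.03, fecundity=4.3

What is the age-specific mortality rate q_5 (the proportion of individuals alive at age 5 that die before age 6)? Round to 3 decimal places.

q_5 = (l_5 − l_6) / l_5 = (0.44 − 0.03) / 0.44
     = 0.41 / 0.44 = 0.931818… → 0.932

0.932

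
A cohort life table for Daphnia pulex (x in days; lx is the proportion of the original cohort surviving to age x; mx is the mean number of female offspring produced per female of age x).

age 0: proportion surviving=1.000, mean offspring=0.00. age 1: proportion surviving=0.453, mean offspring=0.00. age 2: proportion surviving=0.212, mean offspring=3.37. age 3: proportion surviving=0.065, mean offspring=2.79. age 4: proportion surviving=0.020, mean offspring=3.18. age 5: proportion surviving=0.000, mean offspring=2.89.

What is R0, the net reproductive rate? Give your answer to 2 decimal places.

lx·mx by age: 0, 0, 0.71444, 0.18135, 0.0636, 0
R0 = Σ lx·mx = 0.95939 → 0.96

0.96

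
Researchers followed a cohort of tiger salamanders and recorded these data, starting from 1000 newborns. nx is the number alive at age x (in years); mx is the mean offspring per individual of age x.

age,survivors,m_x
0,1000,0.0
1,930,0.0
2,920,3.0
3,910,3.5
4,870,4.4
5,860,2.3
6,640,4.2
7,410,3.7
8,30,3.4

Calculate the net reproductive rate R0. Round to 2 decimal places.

16.06

lx = nx/n0 = nx/1000: 1, 0.93, 0.92, 0.91, 0.87, 0.86, 0.64, 0.41, 0.03
lx·mx by age: 0, 0, 2.76, 3.185, 3.828, 1.978, 2.688, 1.517, 0.102
R0 = Σ lx·mx = 16.058 → 16.06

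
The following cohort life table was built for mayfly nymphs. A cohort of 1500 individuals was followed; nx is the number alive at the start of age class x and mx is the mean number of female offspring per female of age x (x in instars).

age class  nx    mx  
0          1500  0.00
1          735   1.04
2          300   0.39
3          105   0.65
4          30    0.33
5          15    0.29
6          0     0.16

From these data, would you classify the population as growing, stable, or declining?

lx = nx/n0 = nx/1500: 1, 0.49, 0.2, 0.07, 0.02, 0.01, 0
R0 = Σ lx·mx = 0 + 0.5096 + 0.078 + 0.0455 + 0.0066 + 0.0029 + 0 = 0.6426
R0 < 1, so the population is declining.

declining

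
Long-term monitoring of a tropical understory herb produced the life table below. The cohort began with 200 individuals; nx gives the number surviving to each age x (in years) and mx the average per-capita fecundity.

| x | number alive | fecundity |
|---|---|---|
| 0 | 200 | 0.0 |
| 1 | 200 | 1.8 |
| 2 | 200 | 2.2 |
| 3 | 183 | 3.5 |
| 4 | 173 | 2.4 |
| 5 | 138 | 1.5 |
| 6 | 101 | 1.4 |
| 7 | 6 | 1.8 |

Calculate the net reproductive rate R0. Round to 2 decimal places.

lx = nx/n0 = nx/200: 1, 1, 1, 0.915, 0.865, 0.69, 0.505, 0.03
lx·mx by age: 0, 1.8, 2.2, 3.2025, 2.076, 1.035, 0.707, 0.054
R0 = Σ lx·mx = 11.0745 → 11.07

11.07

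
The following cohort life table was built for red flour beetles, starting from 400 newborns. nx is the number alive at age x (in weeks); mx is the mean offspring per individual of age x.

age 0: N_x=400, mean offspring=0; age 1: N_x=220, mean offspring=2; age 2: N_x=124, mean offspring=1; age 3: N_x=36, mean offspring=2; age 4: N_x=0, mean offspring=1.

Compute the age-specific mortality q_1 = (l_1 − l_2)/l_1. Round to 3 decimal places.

0.436

lx = nx/n0 = nx/400: 1, 0.55, 0.31, 0.09, 0
q_1 = (l_1 − l_2) / l_1 = (0.55 − 0.31) / 0.55
     = 0.24 / 0.55 = 0.436364… → 0.436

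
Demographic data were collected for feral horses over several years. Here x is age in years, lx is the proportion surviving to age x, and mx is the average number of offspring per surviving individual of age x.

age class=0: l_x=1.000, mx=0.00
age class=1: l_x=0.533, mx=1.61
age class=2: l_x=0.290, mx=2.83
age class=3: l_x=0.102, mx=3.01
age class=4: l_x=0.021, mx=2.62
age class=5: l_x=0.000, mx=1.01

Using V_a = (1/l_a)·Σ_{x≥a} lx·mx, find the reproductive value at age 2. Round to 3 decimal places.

lx·mx for x ≥ 2: 0.8207, 0.30702, 0.05502, 0 → sum = 1.18274
V_2 = 1.18274 / l_2 = 1.18274 / 0.29 = 4.078414… → 4.078

4.078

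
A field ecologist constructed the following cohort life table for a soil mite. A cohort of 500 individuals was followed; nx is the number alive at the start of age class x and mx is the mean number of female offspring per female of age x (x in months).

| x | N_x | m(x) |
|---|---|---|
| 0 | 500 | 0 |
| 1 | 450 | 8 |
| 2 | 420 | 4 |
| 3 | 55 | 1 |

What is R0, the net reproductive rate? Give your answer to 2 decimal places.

10.67

lx = nx/n0 = nx/500: 1, 0.9, 0.84, 0.11
lx·mx by age: 0, 7.2, 3.36, 0.11
R0 = Σ lx·mx = 10.67 → 10.67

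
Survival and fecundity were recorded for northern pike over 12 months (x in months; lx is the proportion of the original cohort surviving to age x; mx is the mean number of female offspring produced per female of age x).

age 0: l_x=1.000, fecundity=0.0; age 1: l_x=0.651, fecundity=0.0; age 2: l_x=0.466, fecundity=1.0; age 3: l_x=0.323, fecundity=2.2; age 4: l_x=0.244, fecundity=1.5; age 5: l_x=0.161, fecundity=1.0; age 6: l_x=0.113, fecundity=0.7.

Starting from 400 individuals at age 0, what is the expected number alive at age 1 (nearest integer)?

260

Expected survivors = N0 · l_1 = 400 × 0.651 = 260.4 → 260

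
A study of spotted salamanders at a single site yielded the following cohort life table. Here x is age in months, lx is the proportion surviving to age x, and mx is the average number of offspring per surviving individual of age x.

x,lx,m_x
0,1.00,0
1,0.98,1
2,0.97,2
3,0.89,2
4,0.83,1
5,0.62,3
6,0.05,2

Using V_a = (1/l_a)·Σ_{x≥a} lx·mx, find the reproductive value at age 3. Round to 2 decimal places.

lx·mx for x ≥ 3: 1.78, 0.83, 1.86, 0.1 → sum = 4.57
V_3 = 4.57 / l_3 = 4.57 / 0.89 = 5.134831… → 5.13

5.13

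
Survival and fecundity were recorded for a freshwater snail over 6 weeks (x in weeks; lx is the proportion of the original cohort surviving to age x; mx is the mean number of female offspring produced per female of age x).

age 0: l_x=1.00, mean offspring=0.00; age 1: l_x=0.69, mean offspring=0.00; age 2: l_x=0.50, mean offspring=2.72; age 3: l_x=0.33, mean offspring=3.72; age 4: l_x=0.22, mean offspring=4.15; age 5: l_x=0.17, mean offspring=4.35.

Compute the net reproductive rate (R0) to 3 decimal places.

4.240

lx·mx by age: 0, 0, 1.36, 1.2276, 0.913, 0.7395
R0 = Σ lx·mx = 4.2401 → 4.240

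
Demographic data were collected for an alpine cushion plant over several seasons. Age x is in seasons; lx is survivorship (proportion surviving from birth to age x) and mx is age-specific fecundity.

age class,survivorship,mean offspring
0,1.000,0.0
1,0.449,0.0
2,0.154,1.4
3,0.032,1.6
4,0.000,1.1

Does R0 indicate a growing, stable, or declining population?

R0 = Σ lx·mx = 0 + 0 + 0.2156 + 0.0512 + 0 = 0.2668
R0 < 1, so the population is declining.

declining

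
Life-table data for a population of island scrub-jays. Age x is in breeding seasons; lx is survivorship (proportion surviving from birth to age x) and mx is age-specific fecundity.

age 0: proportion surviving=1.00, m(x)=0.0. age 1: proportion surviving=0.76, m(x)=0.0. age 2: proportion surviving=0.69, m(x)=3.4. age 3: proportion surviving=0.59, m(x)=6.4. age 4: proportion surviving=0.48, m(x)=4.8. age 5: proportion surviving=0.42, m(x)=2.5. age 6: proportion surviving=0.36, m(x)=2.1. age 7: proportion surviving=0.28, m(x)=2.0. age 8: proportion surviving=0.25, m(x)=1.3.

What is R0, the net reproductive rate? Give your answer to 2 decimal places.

11.12

lx·mx by age: 0, 0, 2.346, 3.776, 2.304, 1.05, 0.756, 0.56, 0.325
R0 = Σ lx·mx = 11.117 → 11.12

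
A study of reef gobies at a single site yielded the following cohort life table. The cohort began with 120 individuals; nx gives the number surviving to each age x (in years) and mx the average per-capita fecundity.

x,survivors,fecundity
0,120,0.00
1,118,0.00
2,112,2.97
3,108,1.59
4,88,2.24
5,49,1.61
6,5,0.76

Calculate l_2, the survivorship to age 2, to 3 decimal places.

0.933

l_2 = n_2/n_0 = 112/120 = 0.933333… → 0.933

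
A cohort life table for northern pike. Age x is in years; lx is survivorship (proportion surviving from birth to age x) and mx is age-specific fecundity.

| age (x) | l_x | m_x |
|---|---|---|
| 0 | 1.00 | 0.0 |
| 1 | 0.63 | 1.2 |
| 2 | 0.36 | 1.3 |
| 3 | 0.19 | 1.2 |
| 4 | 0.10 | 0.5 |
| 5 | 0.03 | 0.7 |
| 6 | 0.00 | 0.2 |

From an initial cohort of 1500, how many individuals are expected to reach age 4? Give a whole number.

Expected survivors = N0 · l_4 = 1500 × 0.10 = 150 → 150

150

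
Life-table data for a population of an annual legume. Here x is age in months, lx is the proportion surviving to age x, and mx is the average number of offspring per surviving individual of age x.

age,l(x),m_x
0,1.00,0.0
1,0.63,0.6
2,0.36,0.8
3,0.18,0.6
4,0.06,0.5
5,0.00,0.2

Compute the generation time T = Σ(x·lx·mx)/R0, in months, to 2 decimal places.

1.74

lx·mx: 0, 0.378, 0.288, 0.108, 0.03, 0 → R0 = 0.804
x·lx·mx: 0, 0.378, 0.576, 0.324, 0.12, 0 → Σ = 1.398
T = 1.398 / 0.804 = 1.738806… → 1.74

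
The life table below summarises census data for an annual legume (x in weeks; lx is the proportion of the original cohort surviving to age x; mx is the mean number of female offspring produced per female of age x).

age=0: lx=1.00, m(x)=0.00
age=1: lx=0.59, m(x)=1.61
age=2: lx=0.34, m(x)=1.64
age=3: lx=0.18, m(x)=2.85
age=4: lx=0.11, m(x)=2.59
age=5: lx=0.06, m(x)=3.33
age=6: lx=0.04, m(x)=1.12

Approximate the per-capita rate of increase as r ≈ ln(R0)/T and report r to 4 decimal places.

R0 = Σ lx·mx = 0 + 0.9499 + 0.5576 + 0.513 + 0.2849 + 0.1998 + 0.0448 = 2.55
Σ x·lx·mx = 6.0115; T = 6.0115/2.55 = 2.35745…
r ≈ ln(R0)/T = ln(2.55)/2.35745… = 0.397079… → 0.3971

0.3971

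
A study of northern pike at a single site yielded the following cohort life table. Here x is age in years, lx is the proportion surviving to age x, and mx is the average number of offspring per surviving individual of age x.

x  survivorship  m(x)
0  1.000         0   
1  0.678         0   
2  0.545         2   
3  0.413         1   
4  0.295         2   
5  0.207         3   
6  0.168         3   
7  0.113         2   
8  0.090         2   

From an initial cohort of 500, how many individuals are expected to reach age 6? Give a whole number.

84

Expected survivors = N0 · l_6 = 500 × 0.168 = 84 → 84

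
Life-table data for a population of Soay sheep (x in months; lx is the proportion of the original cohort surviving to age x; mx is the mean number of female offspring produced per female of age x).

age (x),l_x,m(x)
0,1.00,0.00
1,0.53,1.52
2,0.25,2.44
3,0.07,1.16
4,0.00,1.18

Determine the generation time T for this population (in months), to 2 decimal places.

lx·mx: 0, 0.8056, 0.61, 0.0812, 0 → R0 = 1.4968
x·lx·mx: 0, 0.8056, 1.22, 0.2436, 0 → Σ = 2.2692
T = 2.2692 / 1.4968 = 1.516034… → 1.52

1.52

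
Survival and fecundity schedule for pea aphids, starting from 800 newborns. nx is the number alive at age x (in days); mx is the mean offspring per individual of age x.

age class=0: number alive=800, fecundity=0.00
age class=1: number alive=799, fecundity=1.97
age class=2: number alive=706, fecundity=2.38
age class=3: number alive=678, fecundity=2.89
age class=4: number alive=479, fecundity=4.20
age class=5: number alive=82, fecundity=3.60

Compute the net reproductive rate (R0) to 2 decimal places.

9.40

lx = nx/n0 = nx/800: 1, 0.99875, 0.8825, 0.8475, 0.59875, 0.1025
lx·mx by age: 0, 1.967538…, 2.10035, 2.449275, 2.51475…, 0.369
R0 = Σ lx·mx = 9.400913… → 9.40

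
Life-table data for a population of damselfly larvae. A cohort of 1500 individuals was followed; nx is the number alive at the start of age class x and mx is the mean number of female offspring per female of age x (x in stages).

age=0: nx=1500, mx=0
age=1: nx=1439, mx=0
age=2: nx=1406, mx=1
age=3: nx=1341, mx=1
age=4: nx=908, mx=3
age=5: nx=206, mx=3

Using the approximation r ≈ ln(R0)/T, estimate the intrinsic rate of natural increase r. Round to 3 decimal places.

lx = nx/n0 = nx/1500: 1, 0.95933…, 0.93733…, 0.894, 0.60533…, 0.13733…
R0 = Σ lx·mx = 0 + 0 + 0.93733… + 0.894 + 1.816… + 0.412… = 4.059333…
Σ x·lx·mx = 13.880667…; T = 13.880667…/4.059333… = 3.41944…
r ≈ ln(R0)/T = ln(4.059333…)/3.41944… = 0.40972… → 0.410

0.410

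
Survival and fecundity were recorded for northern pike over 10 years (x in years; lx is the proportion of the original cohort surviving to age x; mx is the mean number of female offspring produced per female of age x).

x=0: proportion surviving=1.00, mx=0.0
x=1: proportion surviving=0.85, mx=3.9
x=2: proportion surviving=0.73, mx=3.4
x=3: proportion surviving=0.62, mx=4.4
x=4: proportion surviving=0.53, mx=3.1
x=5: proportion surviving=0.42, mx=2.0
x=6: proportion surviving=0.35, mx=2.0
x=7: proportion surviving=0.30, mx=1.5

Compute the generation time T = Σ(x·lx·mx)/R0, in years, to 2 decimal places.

2.84

lx·mx: 0, 3.315, 2.482, 2.728, 1.643, 0.84, 0.7, 0.45 → R0 = 12.158
x·lx·mx: 0, 3.315, 4.964, 8.184, 6.572, 4.2, 4.2, 3.15 → Σ = 34.585
T = 34.585 / 12.158 = 2.844629… → 2.84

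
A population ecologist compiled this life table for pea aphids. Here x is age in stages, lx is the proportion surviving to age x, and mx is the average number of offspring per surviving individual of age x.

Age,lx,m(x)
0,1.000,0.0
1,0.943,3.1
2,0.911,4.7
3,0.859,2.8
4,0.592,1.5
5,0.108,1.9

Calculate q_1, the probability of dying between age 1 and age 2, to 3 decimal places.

q_1 = (l_1 − l_2) / l_1 = (0.943 − 0.911) / 0.943
     = 0.032 / 0.943 = 0.033934… → 0.034

0.034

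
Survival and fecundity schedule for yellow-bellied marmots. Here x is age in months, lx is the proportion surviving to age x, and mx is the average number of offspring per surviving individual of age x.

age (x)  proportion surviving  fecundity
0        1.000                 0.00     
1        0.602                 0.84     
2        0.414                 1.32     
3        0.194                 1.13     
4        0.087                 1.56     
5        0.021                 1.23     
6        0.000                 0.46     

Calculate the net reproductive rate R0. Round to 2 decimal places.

lx·mx by age: 0, 0.50568, 0.54648, 0.21922, 0.13572, 0.02583, 0
R0 = Σ lx·mx = 1.43293 → 1.43

1.43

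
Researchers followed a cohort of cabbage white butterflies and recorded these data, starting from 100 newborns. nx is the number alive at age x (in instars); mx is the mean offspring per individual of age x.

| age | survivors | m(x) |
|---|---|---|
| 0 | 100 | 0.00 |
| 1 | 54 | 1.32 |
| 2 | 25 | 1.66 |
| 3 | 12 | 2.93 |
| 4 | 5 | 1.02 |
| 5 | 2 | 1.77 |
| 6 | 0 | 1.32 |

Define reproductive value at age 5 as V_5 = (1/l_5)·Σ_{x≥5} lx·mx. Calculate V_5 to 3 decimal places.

lx = nx/n0 = nx/100: 1, 0.54, 0.25, 0.12, 0.05, 0.02, 0
lx·mx for x ≥ 5: 0.0354, 0 → sum = 0.0354
V_5 = 0.0354 / l_5 = 0.0354 / 0.02 = 1.77 → 1.770

1.770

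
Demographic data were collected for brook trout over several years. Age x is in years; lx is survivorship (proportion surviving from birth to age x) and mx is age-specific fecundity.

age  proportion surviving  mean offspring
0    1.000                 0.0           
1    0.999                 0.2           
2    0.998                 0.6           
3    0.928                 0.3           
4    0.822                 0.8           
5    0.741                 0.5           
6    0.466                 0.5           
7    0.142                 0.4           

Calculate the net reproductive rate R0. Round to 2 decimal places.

2.39

lx·mx by age: 0, 0.1998, 0.5988, 0.2784, 0.6576, 0.3705, 0.233, 0.0568
R0 = Σ lx·mx = 2.3949 → 2.39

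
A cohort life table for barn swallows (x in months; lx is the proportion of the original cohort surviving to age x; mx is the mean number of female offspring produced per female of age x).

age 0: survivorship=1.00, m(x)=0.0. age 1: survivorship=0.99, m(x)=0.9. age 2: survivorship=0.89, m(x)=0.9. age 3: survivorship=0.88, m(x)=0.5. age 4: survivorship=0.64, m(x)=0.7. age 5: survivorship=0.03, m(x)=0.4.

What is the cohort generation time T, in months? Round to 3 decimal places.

lx·mx: 0, 0.891, 0.801, 0.44, 0.448, 0.012 → R0 = 2.592
x·lx·mx: 0, 0.891, 1.602, 1.32, 1.792, 0.06 → Σ = 5.665
T = 5.665 / 2.592 = 2.185571… → 2.186

2.186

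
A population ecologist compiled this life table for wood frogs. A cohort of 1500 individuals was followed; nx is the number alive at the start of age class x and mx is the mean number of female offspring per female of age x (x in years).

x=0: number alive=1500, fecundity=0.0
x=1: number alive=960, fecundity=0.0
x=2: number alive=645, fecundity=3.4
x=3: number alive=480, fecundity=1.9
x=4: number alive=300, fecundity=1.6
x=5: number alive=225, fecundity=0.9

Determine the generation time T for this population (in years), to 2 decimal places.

2.65

lx = nx/n0 = nx/1500: 1, 0.64, 0.43, 0.32, 0.2, 0.15
lx·mx: 0, 0, 1.462, 0.608, 0.32, 0.135 → R0 = 2.525
x·lx·mx: 0, 0, 2.924, 1.824, 1.28, 0.675 → Σ = 6.703
T = 6.703 / 2.525 = 2.654653… → 2.65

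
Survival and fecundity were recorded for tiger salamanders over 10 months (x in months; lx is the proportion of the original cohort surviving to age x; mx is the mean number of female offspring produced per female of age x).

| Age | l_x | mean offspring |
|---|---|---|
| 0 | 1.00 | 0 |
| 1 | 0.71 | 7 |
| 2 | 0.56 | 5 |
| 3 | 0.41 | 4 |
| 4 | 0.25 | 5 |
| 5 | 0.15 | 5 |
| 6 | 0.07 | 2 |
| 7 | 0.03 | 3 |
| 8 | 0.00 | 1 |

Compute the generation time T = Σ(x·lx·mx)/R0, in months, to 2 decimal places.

lx·mx: 0, 4.97, 2.8, 1.64, 1.25, 0.75, 0.14, 0.09, 0 → R0 = 11.64
x·lx·mx: 0, 4.97, 5.6, 4.92, 5, 3.75, 0.84, 0.63, 0 → Σ = 25.71
T = 25.71 / 11.64 = 2.208763… → 2.21

2.21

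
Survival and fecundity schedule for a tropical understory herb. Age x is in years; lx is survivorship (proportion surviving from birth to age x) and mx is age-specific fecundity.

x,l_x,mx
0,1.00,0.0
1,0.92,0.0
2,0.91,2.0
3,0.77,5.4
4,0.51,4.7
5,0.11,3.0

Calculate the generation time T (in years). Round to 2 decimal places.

3.14

lx·mx: 0, 0, 1.82, 4.158, 2.397, 0.33 → R0 = 8.705
x·lx·mx: 0, 0, 3.64, 12.474, 9.588, 1.65 → Σ = 27.352
T = 27.352 / 8.705 = 3.142102… → 3.14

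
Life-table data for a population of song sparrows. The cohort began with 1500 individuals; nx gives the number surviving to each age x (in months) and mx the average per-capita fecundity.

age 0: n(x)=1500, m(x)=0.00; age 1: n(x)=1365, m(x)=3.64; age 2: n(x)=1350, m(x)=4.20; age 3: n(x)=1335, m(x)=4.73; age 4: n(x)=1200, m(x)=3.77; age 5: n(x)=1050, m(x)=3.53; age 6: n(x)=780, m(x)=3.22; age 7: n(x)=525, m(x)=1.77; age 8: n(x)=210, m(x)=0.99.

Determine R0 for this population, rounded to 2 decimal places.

19.22

lx = nx/n0 = nx/1500: 1, 0.91, 0.9, 0.89, 0.8, 0.7, 0.52, 0.35, 0.14
lx·mx by age: 0, 3.3124, 3.78, 4.2097, 3.016, 2.471, 1.6744, 0.6195, 0.1386
R0 = Σ lx·mx = 19.2216 → 19.22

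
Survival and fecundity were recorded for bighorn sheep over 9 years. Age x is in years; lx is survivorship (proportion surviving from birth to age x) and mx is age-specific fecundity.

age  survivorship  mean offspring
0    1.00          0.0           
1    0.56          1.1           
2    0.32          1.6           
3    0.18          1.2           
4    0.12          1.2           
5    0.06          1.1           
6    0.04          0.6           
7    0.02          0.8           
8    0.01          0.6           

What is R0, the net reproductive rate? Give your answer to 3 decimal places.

1.600

lx·mx by age: 0, 0.616, 0.512, 0.216, 0.144, 0.066, 0.024, 0.016, 0.006
R0 = Σ lx·mx = 1.6 → 1.600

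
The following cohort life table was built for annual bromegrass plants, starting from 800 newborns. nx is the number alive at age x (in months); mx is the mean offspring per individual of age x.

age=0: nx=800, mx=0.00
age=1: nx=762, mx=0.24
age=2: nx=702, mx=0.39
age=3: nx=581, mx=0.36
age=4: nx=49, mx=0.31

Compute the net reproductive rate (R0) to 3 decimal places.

0.851

lx = nx/n0 = nx/800: 1, 0.9525, 0.8775, 0.72625, 0.06125
lx·mx by age: 0, 0.2286, 0.342225, 0.26145…, 0.018988…
R0 = Σ lx·mx = 0.851263… → 0.851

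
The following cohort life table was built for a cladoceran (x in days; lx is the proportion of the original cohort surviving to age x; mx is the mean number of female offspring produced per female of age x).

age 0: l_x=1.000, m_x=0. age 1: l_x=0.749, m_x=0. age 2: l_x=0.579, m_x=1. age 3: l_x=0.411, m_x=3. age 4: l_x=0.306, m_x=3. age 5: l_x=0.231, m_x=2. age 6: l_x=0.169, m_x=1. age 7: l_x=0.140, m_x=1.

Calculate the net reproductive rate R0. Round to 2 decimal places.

3.50

lx·mx by age: 0, 0, 0.579, 1.233, 0.918, 0.462, 0.169, 0.14
R0 = Σ lx·mx = 3.501 → 3.50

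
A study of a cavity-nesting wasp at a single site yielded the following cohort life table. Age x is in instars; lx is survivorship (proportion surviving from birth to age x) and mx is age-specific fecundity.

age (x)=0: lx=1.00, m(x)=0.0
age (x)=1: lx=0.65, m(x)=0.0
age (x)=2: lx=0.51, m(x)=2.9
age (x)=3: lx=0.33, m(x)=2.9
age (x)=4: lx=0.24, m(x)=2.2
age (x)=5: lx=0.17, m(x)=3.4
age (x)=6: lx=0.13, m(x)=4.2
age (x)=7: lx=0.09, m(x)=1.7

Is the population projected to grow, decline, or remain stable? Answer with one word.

R0 = Σ lx·mx = 0 + 0 + 1.479 + 0.957 + 0.528 + 0.578 + 0.546 + 0.153 = 4.241
R0 > 1, so the population is growing.

growing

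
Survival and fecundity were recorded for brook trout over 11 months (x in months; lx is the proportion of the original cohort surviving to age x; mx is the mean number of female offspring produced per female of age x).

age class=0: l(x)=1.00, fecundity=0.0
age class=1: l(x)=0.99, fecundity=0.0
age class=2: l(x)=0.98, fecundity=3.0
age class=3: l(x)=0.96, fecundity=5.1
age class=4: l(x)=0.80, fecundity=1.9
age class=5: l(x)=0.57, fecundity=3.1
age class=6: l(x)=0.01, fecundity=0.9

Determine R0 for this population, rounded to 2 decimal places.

lx·mx by age: 0, 0, 2.94, 4.896, 1.52, 1.767, 0.009
R0 = Σ lx·mx = 11.132 → 11.13

11.13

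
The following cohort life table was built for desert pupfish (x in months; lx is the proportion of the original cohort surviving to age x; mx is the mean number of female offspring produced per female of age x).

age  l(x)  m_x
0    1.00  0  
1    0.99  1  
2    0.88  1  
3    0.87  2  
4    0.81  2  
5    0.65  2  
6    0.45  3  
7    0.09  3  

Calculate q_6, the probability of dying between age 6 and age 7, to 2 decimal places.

q_6 = (l_6 − l_7) / l_6 = (0.45 − 0.09) / 0.45
     = 0.36 / 0.45 = 0.8 → 0.80

0.80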